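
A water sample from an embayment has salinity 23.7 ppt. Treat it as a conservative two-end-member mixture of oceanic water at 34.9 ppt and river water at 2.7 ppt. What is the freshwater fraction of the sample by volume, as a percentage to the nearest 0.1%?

34.8%

Let f be the freshwater fraction. Salt balance per unit volume:
f×2.7 + (1−f)×34.9 = 23.7
f = (34.9 − 23.7) / (34.9 − 2.7) = 11.2/32.2 = 0.3478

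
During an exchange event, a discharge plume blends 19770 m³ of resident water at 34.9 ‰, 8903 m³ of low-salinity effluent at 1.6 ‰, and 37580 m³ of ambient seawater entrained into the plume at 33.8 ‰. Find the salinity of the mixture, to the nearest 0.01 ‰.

29.80 ‰

Salt balance:
salt = 19,770×34.9 + 8,903×1.6 + 37,580×33.8 = 689,973 + 14,244.8 + 1,270,204 = 1,974,421.8
volume = 19,770 + 8,903 + 37,580 = 66,253 m³
S = 1,974,421.8 / 66,253 = 29.8012 ‰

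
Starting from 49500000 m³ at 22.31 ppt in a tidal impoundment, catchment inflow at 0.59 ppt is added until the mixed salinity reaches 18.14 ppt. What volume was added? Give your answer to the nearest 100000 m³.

Salt balance: 49,500,000×22.31 + V×0.59 = (49,500,000+V)×18.14
1,104,345,000 + 0.59V = 897,930,000 + 18.14V
206,415,000 = 17.55V
V = 11,761,538.46 m³

11800000 m³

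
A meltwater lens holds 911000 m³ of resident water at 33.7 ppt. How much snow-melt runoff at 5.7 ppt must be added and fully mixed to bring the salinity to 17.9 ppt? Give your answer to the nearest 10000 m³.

Salt balance: 911,000×33.7 + V×5.7 = (911,000+V)×17.9
30,700,700 + 5.7V = 16,306,900 + 17.9V
14,393,800 = 12.2V
V = 1,179,819.67 m³

1180000 m³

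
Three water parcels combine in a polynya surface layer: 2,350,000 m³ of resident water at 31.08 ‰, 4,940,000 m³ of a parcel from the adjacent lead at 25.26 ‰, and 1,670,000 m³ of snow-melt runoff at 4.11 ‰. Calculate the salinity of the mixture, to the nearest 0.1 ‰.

22.8 ‰

Total salt / total volume:
salt = 2,350,000×31.08 + 4,940,000×25.26 + 1,670,000×4.11 = 73,038,000 + 124,784,400 + 6,863,700 = 204,686,100
volume = 2,350,000 + 4,940,000 + 1,670,000 = 8,960,000 m³
S = 204,686,100 / 8,960,000 = 22.844 ‰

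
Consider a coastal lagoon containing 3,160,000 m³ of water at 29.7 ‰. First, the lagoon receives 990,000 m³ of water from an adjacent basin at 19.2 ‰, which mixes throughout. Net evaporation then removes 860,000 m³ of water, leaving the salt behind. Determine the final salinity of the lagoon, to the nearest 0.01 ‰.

After mixing: salt = 3,160,000×29.7 + 990,000×19.2 = 112,860,000; volume = 4,150,000 m³
After evaporation: salt unchanged = 112,860,000; volume = 4,150,000 − 860,000 = 3,290,000 m³
S = 112,860,000 / 3,290,000 = 34.304 ‰

34.30 ‰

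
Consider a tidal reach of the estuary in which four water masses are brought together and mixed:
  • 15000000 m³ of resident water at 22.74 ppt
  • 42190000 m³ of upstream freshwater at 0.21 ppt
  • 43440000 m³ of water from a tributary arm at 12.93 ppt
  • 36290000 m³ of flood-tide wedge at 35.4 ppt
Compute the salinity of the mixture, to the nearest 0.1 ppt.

16.0 ppt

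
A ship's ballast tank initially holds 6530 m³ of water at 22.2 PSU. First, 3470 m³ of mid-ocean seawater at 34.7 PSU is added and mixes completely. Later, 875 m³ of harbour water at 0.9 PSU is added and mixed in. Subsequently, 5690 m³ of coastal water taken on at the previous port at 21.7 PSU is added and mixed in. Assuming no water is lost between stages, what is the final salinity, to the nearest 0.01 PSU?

23.52 PSU

Mass of salt is conserved:
Initial salt = 6,530×22.2 = 144,966
After stage 1: salt = 144,966 + 3,470×34.7 = 265,375; volume = 10,000 m³; S = 26.538 PSU
After stage 2: salt = 265,375 + 875×0.9 = 266,162.5; volume = 10,875 m³; S = 24.475 PSU
After stage 3: salt = 266,162.5 + 5,690×21.7 = 389,635.5; volume = 16,565 m³
S = 389,635.5 / 16,565 = 23.5216 PSU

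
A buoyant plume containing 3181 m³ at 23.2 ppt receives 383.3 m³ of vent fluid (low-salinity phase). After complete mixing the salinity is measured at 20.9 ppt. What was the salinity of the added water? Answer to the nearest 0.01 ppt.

1.81 ppt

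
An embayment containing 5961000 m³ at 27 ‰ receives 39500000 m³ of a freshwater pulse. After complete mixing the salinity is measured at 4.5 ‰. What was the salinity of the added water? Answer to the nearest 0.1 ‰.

1.1 ‰

Salt balance: 5,961,000×27 + 39,500,000×S = 45,461,000×4.5
160,947,000 + 39,500,000·S = 204,574,500
S = (204,574,500 − 160,947,000) / 39,500,000 = 1.1045 ‰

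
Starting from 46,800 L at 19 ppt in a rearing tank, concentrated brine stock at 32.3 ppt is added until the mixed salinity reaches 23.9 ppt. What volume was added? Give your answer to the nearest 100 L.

Salt balance: 46,800×19 + V×32.3 = (46,800+V)×23.9
889,200 + 32.3V = 1,118,520 + 23.9V
229,320 = 8.4V
V = 27,300 L

27300 L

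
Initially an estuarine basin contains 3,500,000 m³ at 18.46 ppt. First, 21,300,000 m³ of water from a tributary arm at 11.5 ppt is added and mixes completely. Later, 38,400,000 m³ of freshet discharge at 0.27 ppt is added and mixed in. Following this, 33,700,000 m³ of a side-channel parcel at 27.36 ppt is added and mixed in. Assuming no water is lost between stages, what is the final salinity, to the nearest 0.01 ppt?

By conservation of dissolved salt,
Initial salt = 3,500,000×18.46 = 64,610,000
After stage 1: salt = 64,610,000 + 21,300,000×11.5 = 309,560,000; volume = 24,800,000 m³; S = 12.482 ppt
After stage 2: salt = 309,560,000 + 38,400,000×0.27 = 319,928,000; volume = 63,200,000 m³; S = 5.062 ppt
After stage 3: salt = 319,928,000 + 33,700,000×27.36 = 1,241,960,000; volume = 96,900,000 m³
S = 1,241,960,000 / 96,900,000 = 12.8169 ppt

12.82 ppt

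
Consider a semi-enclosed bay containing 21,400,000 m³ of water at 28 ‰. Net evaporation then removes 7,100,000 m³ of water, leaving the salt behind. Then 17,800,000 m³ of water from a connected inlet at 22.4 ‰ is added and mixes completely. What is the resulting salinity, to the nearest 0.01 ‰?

31.09 ‰

After evaporation: salt = 21,400,000×28 = 599,200,000; volume = 21,400,000 − 7,100,000 = 14,300,000 m³
After mixing: salt = 599,200,000 + 17,800,000×22.4 = 997,920,000; volume = 14,300,000 + 17,800,000 = 32,100,000 m³
S = 997,920,000 / 32,100,000 = 31.0879 ‰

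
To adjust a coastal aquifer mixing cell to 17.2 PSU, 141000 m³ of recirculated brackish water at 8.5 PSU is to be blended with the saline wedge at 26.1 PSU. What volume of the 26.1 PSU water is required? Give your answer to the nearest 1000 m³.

Salt balance: 141,000×8.5 + V×26.1 = (141,000+V)×17.2
1,198,500 + 26.1V = 2,425,200 + 17.2V
1,226,700 = 8.9V
V = 137,831.46 m³

138000 m³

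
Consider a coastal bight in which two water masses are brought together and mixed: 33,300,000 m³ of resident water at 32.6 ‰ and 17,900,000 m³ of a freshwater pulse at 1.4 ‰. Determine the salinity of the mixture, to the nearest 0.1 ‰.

Conserving salt mass:
salt = 33,300,000×32.6 + 17,900,000×1.4 = 1,085,580,000 + 25,060,000 = 1,110,640,000
volume = 33,300,000 + 17,900,000 = 51,200,000 m³
S = 1,110,640,000 / 51,200,000 = 21.692 ‰

21.7 ‰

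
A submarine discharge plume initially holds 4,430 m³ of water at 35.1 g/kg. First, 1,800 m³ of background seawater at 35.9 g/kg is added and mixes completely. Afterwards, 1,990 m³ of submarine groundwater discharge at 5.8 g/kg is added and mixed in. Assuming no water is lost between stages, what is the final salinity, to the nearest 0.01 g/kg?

28.18 g/kg

Total salt / total volume:
Initial salt = 4,430×35.1 = 155,493
After stage 1: salt = 155,493 + 1,800×35.9 = 220,113; volume = 6,230 m³; S = 35.331 g/kg
After stage 2: salt = 220,113 + 1,990×5.8 = 231,655; volume = 8,220 m³
S = 231,655 / 8,220 = 28.1819 g/kg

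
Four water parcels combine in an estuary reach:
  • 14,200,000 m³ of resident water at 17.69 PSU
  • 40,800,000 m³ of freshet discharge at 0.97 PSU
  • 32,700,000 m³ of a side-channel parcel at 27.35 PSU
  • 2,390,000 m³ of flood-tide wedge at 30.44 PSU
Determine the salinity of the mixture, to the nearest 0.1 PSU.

Conserving salt mass:
salt = 14,200,000×17.69 + 40,800,000×0.97 + 32,700,000×27.35 + 2,390,000×30.44 = 251,198,000 + 39,576,000 + 894,345,000 + 72,751,600 = 1,257,870,600
volume = 14,200,000 + 40,800,000 + 32,700,000 + 2,390,000 = 90,090,000 m³
S = 1,257,870,600 / 90,090,000 = 13.962 PSU

14.0 PSU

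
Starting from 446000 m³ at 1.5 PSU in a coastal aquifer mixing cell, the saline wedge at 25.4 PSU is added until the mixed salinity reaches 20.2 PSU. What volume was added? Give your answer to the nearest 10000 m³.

Salt balance: 446,000×1.5 + V×25.4 = (446,000+V)×20.2
669,000 + 25.4V = 9,009,200 + 20.2V
8,340,200 = 5.2V
V = 1,603,884.62 m³

1600000 m³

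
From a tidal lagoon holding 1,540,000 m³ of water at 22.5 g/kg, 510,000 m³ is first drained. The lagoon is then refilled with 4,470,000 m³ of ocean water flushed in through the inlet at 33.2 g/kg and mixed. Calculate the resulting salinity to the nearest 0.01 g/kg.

Remaining after removal: 1,030,000 m³ at 22.5 g/kg (salt = 23,175,000)
After addition: salt = 23,175,000 + 4,470,000×33.2 = 171,579,000; volume = 5,500,000 m³
S = 171,579,000 / 5,500,000 = 31.1962 g/kg

31.20 g/kg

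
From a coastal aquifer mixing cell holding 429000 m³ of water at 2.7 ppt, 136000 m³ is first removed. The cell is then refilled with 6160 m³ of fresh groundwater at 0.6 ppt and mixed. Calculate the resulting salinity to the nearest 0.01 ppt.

2.66 ppt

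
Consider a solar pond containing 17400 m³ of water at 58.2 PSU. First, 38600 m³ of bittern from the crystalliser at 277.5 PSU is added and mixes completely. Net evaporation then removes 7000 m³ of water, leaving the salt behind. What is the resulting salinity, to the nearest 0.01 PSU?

239.27 PSU

After mixing: salt = 17,400×58.2 + 38,600×277.5 = 11,724,180; volume = 56,000 m³
After evaporation: salt unchanged = 11,724,180; volume = 56,000 − 7,000 = 49,000 m³
S = 11,724,180 / 49,000 = 239.269 PSU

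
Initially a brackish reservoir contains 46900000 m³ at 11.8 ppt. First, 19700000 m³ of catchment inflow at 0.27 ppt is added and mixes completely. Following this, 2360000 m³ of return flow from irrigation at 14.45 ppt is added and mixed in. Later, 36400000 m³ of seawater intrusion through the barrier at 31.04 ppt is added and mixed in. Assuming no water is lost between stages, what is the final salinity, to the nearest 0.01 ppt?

16.35 ppt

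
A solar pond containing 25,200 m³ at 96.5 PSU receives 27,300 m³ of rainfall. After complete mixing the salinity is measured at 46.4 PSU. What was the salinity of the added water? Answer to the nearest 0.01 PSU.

0.15 PSU

Salt balance: 25,200×96.5 + 27,300×S = 52,500×46.4
2,431,800 + 27,300·S = 2,436,000
S = (2,436,000 − 2,431,800) / 27,300 = 0.1538 PSU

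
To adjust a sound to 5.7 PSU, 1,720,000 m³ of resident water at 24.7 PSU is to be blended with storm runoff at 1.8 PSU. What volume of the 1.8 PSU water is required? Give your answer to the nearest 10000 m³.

8380000 m³

Salt balance: 1,720,000×24.7 + V×1.8 = (1,720,000+V)×5.7
42,484,000 + 1.8V = 9,804,000 + 5.7V
32,680,000 = 3.9V
V = 8,379,487.18 m³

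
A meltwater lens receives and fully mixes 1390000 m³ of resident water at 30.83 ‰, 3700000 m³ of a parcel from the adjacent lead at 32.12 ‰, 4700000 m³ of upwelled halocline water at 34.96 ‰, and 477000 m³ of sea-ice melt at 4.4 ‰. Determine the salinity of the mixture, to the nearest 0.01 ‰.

31.96 ‰

Total salt / total volume:
salt = 1,390,000×30.83 + 3,700,000×32.12 + 4,700,000×34.96 + 477,000×4.4 = 42,853,700 + 118,844,000 + 164,312,000 + 2,098,800 = 328,108,500
volume = 1,390,000 + 3,700,000 + 4,700,000 + 477,000 = 10,267,000 m³
S = 328,108,500 / 10,267,000 = 31.9576 ‰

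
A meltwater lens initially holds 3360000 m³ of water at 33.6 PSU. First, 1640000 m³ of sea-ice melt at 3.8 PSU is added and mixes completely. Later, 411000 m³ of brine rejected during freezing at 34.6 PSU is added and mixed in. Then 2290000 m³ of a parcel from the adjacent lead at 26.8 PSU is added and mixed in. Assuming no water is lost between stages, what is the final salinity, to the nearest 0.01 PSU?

25.29 PSU

Weighted by volume,
Initial salt = 3,360,000×33.6 = 112,896,000
After stage 1: salt = 112,896,000 + 1,640,000×3.8 = 119,128,000; volume = 5,000,000 m³; S = 23.826 PSU
After stage 2: salt = 119,128,000 + 411,000×34.6 = 133,348,600; volume = 5,411,000 m³; S = 24.644 PSU
After stage 3: salt = 133,348,600 + 2,290,000×26.8 = 194,720,600; volume = 7,701,000 m³
S = 194,720,600 / 7,701,000 = 25.2851 PSU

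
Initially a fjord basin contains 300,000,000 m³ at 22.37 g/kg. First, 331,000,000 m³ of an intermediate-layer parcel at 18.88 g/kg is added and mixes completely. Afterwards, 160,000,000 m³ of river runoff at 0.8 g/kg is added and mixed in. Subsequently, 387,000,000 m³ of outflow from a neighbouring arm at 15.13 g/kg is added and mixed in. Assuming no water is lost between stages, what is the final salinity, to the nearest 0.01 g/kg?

16.08 g/kg

Conserving salt mass:
Initial salt = 300,000,000×22.37 = 6,711,000,000
After stage 1: salt = 6,711,000,000 + 331,000,000×18.88 = 12,960,280,000; volume = 631,000,000 m³; S = 20.539 g/kg
After stage 2: salt = 12,960,280,000 + 160,000,000×0.8 = 13,088,280,000; volume = 791,000,000 m³; S = 16.546 g/kg
After stage 3: salt = 13,088,280,000 + 387,000,000×15.13 = 18,943,590,000; volume = 1,178,000,000 m³
S = 18,943,590,000 / 1,178,000,000 = 16.0811 g/kg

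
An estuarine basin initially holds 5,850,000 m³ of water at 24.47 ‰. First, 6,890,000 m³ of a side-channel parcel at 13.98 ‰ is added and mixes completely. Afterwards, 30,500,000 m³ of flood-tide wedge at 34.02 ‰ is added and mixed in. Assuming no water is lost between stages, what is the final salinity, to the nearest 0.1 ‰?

29.5 ‰

Mass of salt is conserved:
Initial salt = 5,850,000×24.47 = 143,149,500
After stage 1: salt = 143,149,500 + 6,890,000×13.98 = 239,471,700; volume = 12,740,000 m³; S = 18.797 ‰
After stage 2: salt = 239,471,700 + 30,500,000×34.02 = 1,277,081,700; volume = 43,240,000 m³
S = 1,277,081,700 / 43,240,000 = 29.5347 ‰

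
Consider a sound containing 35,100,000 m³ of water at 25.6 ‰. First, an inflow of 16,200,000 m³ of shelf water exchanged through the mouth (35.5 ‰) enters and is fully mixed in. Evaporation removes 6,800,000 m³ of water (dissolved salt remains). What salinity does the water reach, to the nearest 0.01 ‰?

After mixing: salt = 35,100,000×25.6 + 16,200,000×35.5 = 1,473,660,000; volume = 51,300,000 m³
After evaporation: salt unchanged = 1,473,660,000; volume = 51,300,000 − 6,800,000 = 44,500,000 m³
S = 1,473,660,000 / 44,500,000 = 33.116 ‰

33.12 ‰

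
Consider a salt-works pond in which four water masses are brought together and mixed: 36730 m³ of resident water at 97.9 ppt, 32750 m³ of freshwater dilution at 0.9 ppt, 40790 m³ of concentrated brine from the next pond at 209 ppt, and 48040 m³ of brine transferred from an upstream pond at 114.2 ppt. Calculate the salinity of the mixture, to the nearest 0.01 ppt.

By conservation of dissolved salt,
salt = 36,730×97.9 + 32,750×0.9 + 40,790×209 + 48,040×114.2 = 3,595,867 + 29,475 + 8,525,110 + 5,486,168 = 17,636,620
volume = 36,730 + 32,750 + 40,790 + 48,040 = 158,310 m³
S = 17,636,620 / 158,310 = 111.4056 ppt

111.41 ppt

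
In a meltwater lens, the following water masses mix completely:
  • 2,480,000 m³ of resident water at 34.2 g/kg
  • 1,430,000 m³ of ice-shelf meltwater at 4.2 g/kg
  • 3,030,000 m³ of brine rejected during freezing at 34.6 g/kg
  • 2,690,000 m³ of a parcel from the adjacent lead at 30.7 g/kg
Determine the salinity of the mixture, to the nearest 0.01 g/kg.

Conserving salt mass:
salt = 2,480,000×34.2 + 1,430,000×4.2 + 3,030,000×34.6 + 2,690,000×30.7 = 84,816,000 + 6,006,000 + 104,838,000 + 82,583,000 = 278,243,000
volume = 2,480,000 + 1,430,000 + 3,030,000 + 2,690,000 = 9,630,000 m³
S = 278,243,000 / 9,630,000 = 28.8934 g/kg

28.89 g/kg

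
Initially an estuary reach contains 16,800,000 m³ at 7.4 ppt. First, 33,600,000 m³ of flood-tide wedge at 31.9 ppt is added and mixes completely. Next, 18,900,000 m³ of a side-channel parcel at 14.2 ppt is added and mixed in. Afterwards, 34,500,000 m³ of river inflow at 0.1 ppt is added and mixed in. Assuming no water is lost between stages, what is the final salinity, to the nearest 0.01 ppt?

14.14 ppt

Weighted by volume,
Initial salt = 16,800,000×7.4 = 124,320,000
After stage 1: salt = 124,320,000 + 33,600,000×31.9 = 1,196,160,000; volume = 50,400,000 m³; S = 23.733 ppt
After stage 2: salt = 1,196,160,000 + 18,900,000×14.2 = 1,464,540,000; volume = 69,300,000 m³; S = 21.133 ppt
After stage 3: salt = 1,464,540,000 + 34,500,000×0.1 = 1,467,990,000; volume = 103,800,000 m³
S = 1,467,990,000 / 103,800,000 = 14.1425 ppt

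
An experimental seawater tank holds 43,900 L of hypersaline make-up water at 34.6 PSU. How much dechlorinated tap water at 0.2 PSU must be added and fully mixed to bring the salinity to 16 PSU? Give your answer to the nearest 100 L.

51700 L

Salt balance: 43,900×34.6 + V×0.2 = (43,900+V)×16
1,518,940 + 0.2V = 702,400 + 16V
816,540 = 15.8V
V = 51,679.75 L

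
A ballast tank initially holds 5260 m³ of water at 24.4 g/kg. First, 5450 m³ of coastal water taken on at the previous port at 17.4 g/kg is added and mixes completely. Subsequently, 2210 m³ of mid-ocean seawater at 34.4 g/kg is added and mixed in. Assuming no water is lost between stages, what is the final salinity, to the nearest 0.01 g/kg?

23.16 g/kg

By conservation of dissolved salt,
Initial salt = 5,260×24.4 = 128,344
After stage 1: salt = 128,344 + 5,450×17.4 = 223,174; volume = 10,710 m³; S = 20.838 g/kg
After stage 2: salt = 223,174 + 2,210×34.4 = 299,198; volume = 12,920 m³
S = 299,198 / 12,920 = 23.1577 g/kg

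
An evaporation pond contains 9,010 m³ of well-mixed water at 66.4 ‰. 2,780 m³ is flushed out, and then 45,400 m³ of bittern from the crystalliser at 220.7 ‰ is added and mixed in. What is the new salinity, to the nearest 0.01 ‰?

Remaining after removal: 6,230 m³ at 66.4 ‰ (salt = 413,672)
After addition: salt = 413,672 + 45,400×220.7 = 10,433,452; volume = 51,630 m³
S = 10,433,452 / 51,630 = 202.0812 ‰

202.08 ‰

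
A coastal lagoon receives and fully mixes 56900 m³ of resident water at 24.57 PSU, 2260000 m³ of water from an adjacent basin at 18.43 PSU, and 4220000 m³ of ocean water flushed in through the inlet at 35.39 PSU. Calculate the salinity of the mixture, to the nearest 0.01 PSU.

Mass of salt is conserved:
salt = 56,900×24.57 + 2,260,000×18.43 + 4,220,000×35.39 = 1,398,033 + 41,651,800 + 149,345,800 = 192,395,633
volume = 56,900 + 2,260,000 + 4,220,000 = 6,536,900 m³
S = 192,395,633 / 6,536,900 = 29.4322 PSU

29.43 PSU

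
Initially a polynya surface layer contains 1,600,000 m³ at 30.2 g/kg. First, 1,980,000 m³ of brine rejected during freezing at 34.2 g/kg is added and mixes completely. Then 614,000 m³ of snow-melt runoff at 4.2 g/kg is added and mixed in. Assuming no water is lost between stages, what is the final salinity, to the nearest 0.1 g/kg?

28.3 g/kg

Conserving salt mass:
Initial salt = 1,600,000×30.2 = 48,320,000
After stage 1: salt = 48,320,000 + 1,980,000×34.2 = 116,036,000; volume = 3,580,000 m³; S = 32.412 g/kg
After stage 2: salt = 116,036,000 + 614,000×4.2 = 118,614,800; volume = 4,194,000 m³
S = 118,614,800 / 4,194,000 = 28.282 g/kg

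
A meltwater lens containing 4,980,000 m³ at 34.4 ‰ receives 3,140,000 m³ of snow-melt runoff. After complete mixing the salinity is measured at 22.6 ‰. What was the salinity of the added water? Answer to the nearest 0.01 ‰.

Salt balance: 4,980,000×34.4 + 3,140,000×S = 8,120,000×22.6
171,312,000 + 3,140,000·S = 183,512,000
S = (183,512,000 − 171,312,000) / 3,140,000 = 3.8854 ‰

3.89 ‰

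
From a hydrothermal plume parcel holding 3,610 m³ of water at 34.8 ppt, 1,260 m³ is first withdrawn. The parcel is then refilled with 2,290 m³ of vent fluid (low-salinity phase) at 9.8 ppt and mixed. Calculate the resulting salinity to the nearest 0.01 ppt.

22.46 ppt

Remaining after removal: 2,350 m³ at 34.8 ppt (salt = 81,780)
After addition: salt = 81,780 + 2,290×9.8 = 104,222; volume = 4,640 m³
S = 104,222 / 4,640 = 22.4616 ppt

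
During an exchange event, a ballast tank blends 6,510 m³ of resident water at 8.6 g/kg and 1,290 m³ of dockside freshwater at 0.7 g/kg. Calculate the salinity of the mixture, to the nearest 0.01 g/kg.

Weighted by volume,
salt = 6,510×8.6 + 1,290×0.7 = 55,986 + 903 = 56,889
volume = 6,510 + 1,290 = 7,800 m³
S = 56,889 / 7,800 = 7.2935 g/kg

7.29 g/kg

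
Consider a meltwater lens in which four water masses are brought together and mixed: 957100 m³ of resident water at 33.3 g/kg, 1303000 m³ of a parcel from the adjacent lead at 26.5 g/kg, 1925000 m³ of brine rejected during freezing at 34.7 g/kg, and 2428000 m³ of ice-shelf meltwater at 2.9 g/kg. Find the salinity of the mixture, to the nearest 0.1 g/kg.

21.2 g/kg

Mass of salt is conserved:
salt = 957,100×33.3 + 1,303,000×26.5 + 1,925,000×34.7 + 2,428,000×2.9 = 31,871,430 + 34,529,500 + 66,797,500 + 7,041,200 = 140,239,630
volume = 957,100 + 1,303,000 + 1,925,000 + 2,428,000 = 6,613,100 m³
S = 140,239,630 / 6,613,100 = 21.206 g/kg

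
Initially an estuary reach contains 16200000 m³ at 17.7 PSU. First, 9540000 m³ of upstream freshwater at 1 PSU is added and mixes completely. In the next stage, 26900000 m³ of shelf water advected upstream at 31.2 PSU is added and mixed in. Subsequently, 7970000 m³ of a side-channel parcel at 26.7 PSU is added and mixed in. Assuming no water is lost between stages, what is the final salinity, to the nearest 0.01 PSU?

22.25 PSU

Mass of salt is conserved:
Initial salt = 16,200,000×17.7 = 286,740,000
After stage 1: salt = 286,740,000 + 9,540,000×1 = 296,280,000; volume = 25,740,000 m³; S = 11.51 PSU
After stage 2: salt = 296,280,000 + 26,900,000×31.2 = 1,135,560,000; volume = 52,640,000 m³; S = 21.572 PSU
After stage 3: salt = 1,135,560,000 + 7,970,000×26.7 = 1,348,359,000; volume = 60,610,000 m³
S = 1,348,359,000 / 60,610,000 = 22.2465 PSU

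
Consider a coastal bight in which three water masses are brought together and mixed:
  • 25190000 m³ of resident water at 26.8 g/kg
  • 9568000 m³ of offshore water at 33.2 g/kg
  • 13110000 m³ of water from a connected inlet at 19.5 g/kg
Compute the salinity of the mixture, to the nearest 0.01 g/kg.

Mass of salt is conserved:
salt = 25,190,000×26.8 + 9,568,000×33.2 + 13,110,000×19.5 = 675,092,000 + 317,657,600 + 255,645,000 = 1,248,394,600
volume = 25,190,000 + 9,568,000 + 13,110,000 = 47,868,000 m³
S = 1,248,394,600 / 47,868,000 = 26.0799 g/kg

26.08 g/kg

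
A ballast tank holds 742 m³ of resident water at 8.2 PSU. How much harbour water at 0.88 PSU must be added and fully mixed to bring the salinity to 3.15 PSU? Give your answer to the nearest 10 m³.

1650 m³

Salt balance: 742×8.2 + V×0.88 = (742+V)×3.15
6,084.4 + 0.88V = 2,337.3 + 3.15V
3,747.1 = 2.27V
V = 1,650.7 m³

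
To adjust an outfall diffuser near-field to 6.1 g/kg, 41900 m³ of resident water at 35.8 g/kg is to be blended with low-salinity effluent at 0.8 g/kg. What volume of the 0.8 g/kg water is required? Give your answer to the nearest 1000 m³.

235000 m³

Salt balance: 41,900×35.8 + V×0.8 = (41,900+V)×6.1
1,500,020 + 0.8V = 255,590 + 6.1V
1,244,430 = 5.3V
V = 234,798.11 m³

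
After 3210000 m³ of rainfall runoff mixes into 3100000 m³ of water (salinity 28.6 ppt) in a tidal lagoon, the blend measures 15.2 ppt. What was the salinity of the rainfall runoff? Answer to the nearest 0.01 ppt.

2.26 ppt

Salt balance: 3,100,000×28.6 + 3,210,000×S = 6,310,000×15.2
88,660,000 + 3,210,000·S = 95,912,000
S = (95,912,000 − 88,660,000) / 3,210,000 = 2.2592 ppt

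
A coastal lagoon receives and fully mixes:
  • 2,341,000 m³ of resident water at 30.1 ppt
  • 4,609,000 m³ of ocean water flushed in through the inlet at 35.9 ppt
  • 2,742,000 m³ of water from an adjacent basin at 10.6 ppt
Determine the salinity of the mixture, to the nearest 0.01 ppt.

Salt balance:
salt = 2,341,000×30.1 + 4,609,000×35.9 + 2,742,000×10.6 = 70,464,100 + 165,463,100 + 29,065,200 = 264,992,400
volume = 2,341,000 + 4,609,000 + 2,742,000 = 9,692,000 m³
S = 264,992,400 / 9,692,000 = 27.3414 ppt

27.34 ppt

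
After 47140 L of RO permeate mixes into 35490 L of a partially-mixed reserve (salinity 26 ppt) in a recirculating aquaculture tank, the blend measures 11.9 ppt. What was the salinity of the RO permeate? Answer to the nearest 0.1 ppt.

Salt balance: 35,490×26 + 47,140×S = 82,630×11.9
922,740 + 47,140·S = 983,297
S = (983,297 − 922,740) / 47,140 = 1.2846 ppt

1.3 ppt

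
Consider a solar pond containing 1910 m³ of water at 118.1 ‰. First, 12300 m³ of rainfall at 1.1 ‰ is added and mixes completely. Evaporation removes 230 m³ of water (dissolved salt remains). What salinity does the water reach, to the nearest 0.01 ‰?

17.10 ‰

After mixing: salt = 1,910×118.1 + 12,300×1.1 = 239,101; volume = 14,210 m³
After evaporation: salt unchanged = 239,101; volume = 14,210 − 230 = 13,980 m³
S = 239,101 / 13,980 = 17.1031 ‰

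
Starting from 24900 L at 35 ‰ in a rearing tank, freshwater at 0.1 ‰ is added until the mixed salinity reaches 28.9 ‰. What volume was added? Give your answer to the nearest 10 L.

5270 L

Salt balance: 24,900×35 + V×0.1 = (24,900+V)×28.9
871,500 + 0.1V = 719,610 + 28.9V
151,890 = 28.8V
V = 5,273.96 L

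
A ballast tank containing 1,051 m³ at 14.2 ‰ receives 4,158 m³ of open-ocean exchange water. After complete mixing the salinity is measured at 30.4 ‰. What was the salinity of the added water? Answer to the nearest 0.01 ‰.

34.49 ‰

Salt balance: 1,051×14.2 + 4,158×S = 5,209×30.4
14,924.2 + 4,158·S = 158,353.6
S = (158,353.6 − 14,924.2) / 4,158 = 34.4948 ‰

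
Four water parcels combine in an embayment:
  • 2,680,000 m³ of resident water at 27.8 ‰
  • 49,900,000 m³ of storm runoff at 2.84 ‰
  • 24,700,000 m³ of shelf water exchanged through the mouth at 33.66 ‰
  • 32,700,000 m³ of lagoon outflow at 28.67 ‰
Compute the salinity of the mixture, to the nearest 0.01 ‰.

18.05 ‰

Weighted by volume,
salt = 2,680,000×27.8 + 49,900,000×2.84 + 24,700,000×33.66 + 32,700,000×28.67 = 74,504,000 + 141,716,000 + 831,402,000 + 937,509,000 = 1,985,131,000
volume = 2,680,000 + 49,900,000 + 24,700,000 + 32,700,000 = 109,980,000 m³
S = 1,985,131,000 / 109,980,000 = 18.0499 ‰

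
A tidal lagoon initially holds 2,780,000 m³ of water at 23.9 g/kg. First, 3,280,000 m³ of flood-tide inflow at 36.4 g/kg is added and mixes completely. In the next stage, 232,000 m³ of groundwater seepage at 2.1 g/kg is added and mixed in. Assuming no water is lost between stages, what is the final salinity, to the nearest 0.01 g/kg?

Mass of salt is conserved:
Initial salt = 2,780,000×23.9 = 66,442,000
After stage 1: salt = 66,442,000 + 3,280,000×36.4 = 185,834,000; volume = 6,060,000 m³; S = 30.666 g/kg
After stage 2: salt = 185,834,000 + 232,000×2.1 = 186,321,200; volume = 6,292,000 m³
S = 186,321,200 / 6,292,000 = 29.6124 g/kg

29.61 g/kg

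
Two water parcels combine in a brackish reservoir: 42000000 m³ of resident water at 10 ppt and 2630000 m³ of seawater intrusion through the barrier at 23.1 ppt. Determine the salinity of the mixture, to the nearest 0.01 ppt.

Conserving salt mass:
salt = 42,000,000×10 + 2,630,000×23.1 = 420,000,000 + 60,753,000 = 480,753,000
volume = 42,000,000 + 2,630,000 = 44,630,000 m³
S = 480,753,000 / 44,630,000 = 10.772 ppt

10.77 ppt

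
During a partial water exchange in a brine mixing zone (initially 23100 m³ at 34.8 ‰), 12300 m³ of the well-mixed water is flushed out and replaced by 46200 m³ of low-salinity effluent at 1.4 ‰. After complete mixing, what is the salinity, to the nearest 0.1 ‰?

7.7 ‰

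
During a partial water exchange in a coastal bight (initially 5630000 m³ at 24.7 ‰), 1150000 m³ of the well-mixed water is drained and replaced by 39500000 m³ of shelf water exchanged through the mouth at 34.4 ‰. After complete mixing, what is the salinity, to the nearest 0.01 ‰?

33.41 ‰

Remaining after removal: 4,480,000 m³ at 24.7 ‰ (salt = 110,656,000)
After addition: salt = 110,656,000 + 39,500,000×34.4 = 1,469,456,000; volume = 43,980,000 m³
S = 1,469,456,000 / 43,980,000 = 33.4119 ‰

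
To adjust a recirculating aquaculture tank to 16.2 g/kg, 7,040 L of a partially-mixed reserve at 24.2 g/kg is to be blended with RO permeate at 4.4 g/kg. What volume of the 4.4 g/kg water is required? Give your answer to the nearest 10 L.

4770 L

Salt balance: 7,040×24.2 + V×4.4 = (7,040+V)×16.2
170,368 + 4.4V = 114,048 + 16.2V
56,320 = 11.8V
V = 4,772.88 L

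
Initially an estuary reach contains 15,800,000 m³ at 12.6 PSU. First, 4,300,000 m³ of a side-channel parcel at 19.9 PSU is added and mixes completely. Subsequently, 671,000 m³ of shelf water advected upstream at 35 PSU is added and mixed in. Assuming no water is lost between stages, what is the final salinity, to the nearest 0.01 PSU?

Conserving salt mass:
Initial salt = 15,800,000×12.6 = 199,080,000
After stage 1: salt = 199,080,000 + 4,300,000×19.9 = 284,650,000; volume = 20,100,000 m³; S = 14.162 PSU
After stage 2: salt = 284,650,000 + 671,000×35 = 308,135,000; volume = 20,771,000 m³
S = 308,135,000 / 20,771,000 = 14.8349 PSU

14.83 PSU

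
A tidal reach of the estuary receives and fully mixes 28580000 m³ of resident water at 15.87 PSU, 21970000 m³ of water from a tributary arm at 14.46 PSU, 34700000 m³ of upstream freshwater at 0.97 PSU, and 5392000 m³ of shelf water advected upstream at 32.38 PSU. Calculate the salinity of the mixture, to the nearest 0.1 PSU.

By conservation of dissolved salt,
salt = 28,580,000×15.87 + 21,970,000×14.46 + 34,700,000×0.97 + 5,392,000×32.38 = 453,564,600 + 317,686,200 + 33,659,000 + 174,592,960 = 979,502,760
volume = 28,580,000 + 21,970,000 + 34,700,000 + 5,392,000 = 90,642,000 m³
S = 979,502,760 / 90,642,000 = 10.806 PSU

10.8 PSU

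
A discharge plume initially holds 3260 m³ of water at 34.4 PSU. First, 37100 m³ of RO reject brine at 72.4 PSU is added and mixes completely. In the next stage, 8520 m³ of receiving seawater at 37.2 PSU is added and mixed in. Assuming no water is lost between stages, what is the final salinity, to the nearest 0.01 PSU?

63.73 PSU

Mass of salt is conserved:
Initial salt = 3,260×34.4 = 112,144
After stage 1: salt = 112,144 + 37,100×72.4 = 2,798,184; volume = 40,360 m³; S = 69.331 PSU
After stage 2: salt = 2,798,184 + 8,520×37.2 = 3,115,128; volume = 48,880 m³
S = 3,115,128 / 48,880 = 63.7301 PSU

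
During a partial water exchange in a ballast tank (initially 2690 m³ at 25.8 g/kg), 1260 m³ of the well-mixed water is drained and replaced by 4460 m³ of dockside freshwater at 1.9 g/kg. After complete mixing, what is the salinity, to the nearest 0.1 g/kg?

Remaining after removal: 1,430 m³ at 25.8 g/kg (salt = 36,894)
After addition: salt = 36,894 + 4,460×1.9 = 45,368; volume = 5,890 m³
S = 45,368 / 5,890 = 7.7025 g/kg

7.7 g/kg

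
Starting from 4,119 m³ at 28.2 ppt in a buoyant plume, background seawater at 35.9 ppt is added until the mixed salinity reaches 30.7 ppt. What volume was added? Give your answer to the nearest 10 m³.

Salt balance: 4,119×28.2 + V×35.9 = (4,119+V)×30.7
116,155.8 + 35.9V = 126,453.3 + 30.7V
10,297.5 = 5.2V
V = 1,980.29 m³

1980 m³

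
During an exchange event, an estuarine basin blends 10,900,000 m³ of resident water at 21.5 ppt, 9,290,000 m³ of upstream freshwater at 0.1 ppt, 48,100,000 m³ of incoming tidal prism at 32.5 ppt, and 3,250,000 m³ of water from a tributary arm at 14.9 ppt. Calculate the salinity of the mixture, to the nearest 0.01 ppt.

25.82 ppt

Conserving salt mass:
salt = 10,900,000×21.5 + 9,290,000×0.1 + 48,100,000×32.5 + 3,250,000×14.9 = 234,350,000 + 929,000 + 1,563,250,000 + 48,425,000 = 1,846,954,000
volume = 10,900,000 + 9,290,000 + 48,100,000 + 3,250,000 = 71,540,000 m³
S = 1,846,954,000 / 71,540,000 = 25.8171 ppt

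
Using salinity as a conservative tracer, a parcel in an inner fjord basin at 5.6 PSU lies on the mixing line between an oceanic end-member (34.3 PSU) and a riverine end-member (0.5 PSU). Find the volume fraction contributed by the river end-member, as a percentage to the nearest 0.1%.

84.9%

Let f be the freshwater fraction. Salt balance per unit volume:
f×0.5 + (1−f)×34.3 = 5.6
f = (34.3 − 5.6) / (34.3 − 0.5) = 28.7/33.8 = 0.8491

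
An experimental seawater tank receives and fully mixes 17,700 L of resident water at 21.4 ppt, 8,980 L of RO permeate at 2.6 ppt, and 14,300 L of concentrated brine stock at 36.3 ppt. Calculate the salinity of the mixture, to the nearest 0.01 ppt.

22.48 ppt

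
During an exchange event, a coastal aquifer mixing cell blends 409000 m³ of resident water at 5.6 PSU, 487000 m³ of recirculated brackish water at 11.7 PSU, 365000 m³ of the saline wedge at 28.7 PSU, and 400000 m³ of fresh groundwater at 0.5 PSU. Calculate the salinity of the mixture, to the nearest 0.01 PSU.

Conserving salt mass:
salt = 409,000×5.6 + 487,000×11.7 + 365,000×28.7 + 400,000×0.5 = 2,290,400 + 5,697,900 + 10,475,500 + 200,000 = 18,663,800
volume = 409,000 + 487,000 + 365,000 + 400,000 = 1,661,000 m³
S = 18,663,800 / 1,661,000 = 11.2365 PSU

11.24 PSU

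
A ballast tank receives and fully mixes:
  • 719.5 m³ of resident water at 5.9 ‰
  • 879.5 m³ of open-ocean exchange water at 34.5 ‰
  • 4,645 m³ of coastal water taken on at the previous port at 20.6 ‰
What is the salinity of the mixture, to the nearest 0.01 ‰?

20.86 ‰

Total salt / total volume:
salt = 719.5×5.9 + 879.5×34.5 + 4,645×20.6 = 4,245.05 + 30,342.75 + 95,687 = 130,274.8
volume = 719.5 + 879.5 + 4,645 = 6,244 m³
S = 130,274.8 / 6,244 = 20.864 ‰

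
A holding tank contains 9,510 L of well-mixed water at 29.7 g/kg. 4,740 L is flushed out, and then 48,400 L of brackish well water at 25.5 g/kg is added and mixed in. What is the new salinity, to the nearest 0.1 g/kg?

25.9 g/kg

Remaining after removal: 4,770 L at 29.7 g/kg (salt = 141,669)
After addition: salt = 141,669 + 48,400×25.5 = 1,375,869; volume = 53,170 L
S = 1,375,869 / 53,170 = 25.8768 g/kg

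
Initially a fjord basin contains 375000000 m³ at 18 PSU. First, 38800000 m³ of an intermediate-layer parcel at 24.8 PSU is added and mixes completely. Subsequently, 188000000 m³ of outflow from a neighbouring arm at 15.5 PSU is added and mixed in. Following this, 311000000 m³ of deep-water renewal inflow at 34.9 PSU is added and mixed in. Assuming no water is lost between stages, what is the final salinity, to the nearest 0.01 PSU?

Weighted by volume,
Initial salt = 375,000,000×18 = 6,750,000,000
After stage 1: salt = 6,750,000,000 + 38,800,000×24.8 = 7,712,240,000; volume = 413,800,000 m³; S = 18.638 PSU
After stage 2: salt = 7,712,240,000 + 188,000,000×15.5 = 10,626,240,000; volume = 601,800,000 m³; S = 17.657 PSU
After stage 3: salt = 10,626,240,000 + 311,000,000×34.9 = 21,480,140,000; volume = 912,800,000 m³
S = 21,480,140,000 / 912,800,000 = 23.5321 PSU

23.53 PSU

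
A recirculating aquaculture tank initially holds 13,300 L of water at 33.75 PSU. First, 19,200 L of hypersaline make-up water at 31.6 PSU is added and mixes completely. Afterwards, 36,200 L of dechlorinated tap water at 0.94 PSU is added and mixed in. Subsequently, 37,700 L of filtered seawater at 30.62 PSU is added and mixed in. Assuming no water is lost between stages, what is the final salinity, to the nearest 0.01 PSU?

21.09 PSU

Total salt / total volume:
Initial salt = 13,300×33.75 = 448,875
After stage 1: salt = 448,875 + 19,200×31.6 = 1,055,595; volume = 32,500 L; S = 32.48 PSU
After stage 2: salt = 1,055,595 + 36,200×0.94 = 1,089,623; volume = 68,700 L; S = 15.861 PSU
After stage 3: salt = 1,089,623 + 37,700×30.62 = 2,243,997; volume = 106,400 L
S = 2,243,997 / 106,400 = 21.0902 PSU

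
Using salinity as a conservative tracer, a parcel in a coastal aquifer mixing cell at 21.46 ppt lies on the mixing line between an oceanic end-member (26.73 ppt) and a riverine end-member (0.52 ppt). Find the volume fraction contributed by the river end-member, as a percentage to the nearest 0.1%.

Let f be the freshwater fraction. Salt balance per unit volume:
f×0.52 + (1−f)×26.73 = 21.46
f = (26.73 − 21.46) / (26.73 − 0.52) = 5.27/26.21 = 0.2011

20.1%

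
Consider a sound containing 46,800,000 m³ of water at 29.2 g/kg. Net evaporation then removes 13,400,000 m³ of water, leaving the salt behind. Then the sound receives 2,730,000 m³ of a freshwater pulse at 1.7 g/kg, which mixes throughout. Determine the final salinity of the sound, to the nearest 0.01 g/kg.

37.95 g/kg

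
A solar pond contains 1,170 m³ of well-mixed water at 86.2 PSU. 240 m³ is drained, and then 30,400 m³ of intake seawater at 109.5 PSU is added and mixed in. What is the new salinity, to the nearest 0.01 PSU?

Remaining after removal: 930 m³ at 86.2 PSU (salt = 80,166)
After addition: salt = 80,166 + 30,400×109.5 = 3,408,966; volume = 31,330 m³
S = 3,408,966 / 31,330 = 108.8084 PSU

108.81 PSU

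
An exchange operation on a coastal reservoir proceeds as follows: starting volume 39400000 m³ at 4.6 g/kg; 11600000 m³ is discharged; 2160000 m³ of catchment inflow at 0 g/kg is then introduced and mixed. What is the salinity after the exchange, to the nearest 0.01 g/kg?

Remaining after removal: 27,800,000 m³ at 4.6 g/kg (salt = 127,880,000)
After addition: salt = 127,880,000 + 2,160,000×0 = 127,880,000; volume = 29,960,000 m³
S = 127,880,000 / 29,960,000 = 4.2684 g/kg

4.27 g/kg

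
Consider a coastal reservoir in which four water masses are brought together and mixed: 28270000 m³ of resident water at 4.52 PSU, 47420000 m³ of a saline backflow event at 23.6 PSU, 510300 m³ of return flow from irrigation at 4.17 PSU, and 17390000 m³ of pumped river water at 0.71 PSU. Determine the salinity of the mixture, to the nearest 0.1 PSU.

13.5 PSU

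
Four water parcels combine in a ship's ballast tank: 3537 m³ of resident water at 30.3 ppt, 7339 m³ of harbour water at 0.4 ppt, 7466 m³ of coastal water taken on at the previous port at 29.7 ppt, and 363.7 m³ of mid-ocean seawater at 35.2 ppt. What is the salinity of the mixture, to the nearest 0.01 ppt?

Conserving salt mass:
salt = 3,537×30.3 + 7,339×0.4 + 7,466×29.7 + 363.7×35.2 = 107,171.1 + 2,935.6 + 221,740.2 + 12,802.24 = 344,649.14
volume = 3,537 + 7,339 + 7,466 + 363.7 = 18,705.7 m³
S = 344,649.14 / 18,705.7 = 18.4248 ppt

18.42 ppt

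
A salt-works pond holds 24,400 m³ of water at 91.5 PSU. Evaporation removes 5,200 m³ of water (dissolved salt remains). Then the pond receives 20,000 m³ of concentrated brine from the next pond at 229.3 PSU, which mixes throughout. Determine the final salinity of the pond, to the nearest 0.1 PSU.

After evaporation: salt = 24,400×91.5 = 2,232,600; volume = 24,400 − 5,200 = 19,200 m³
After mixing: salt = 2,232,600 + 20,000×229.3 = 6,818,600; volume = 19,200 + 20,000 = 39,200 m³
S = 6,818,600 / 39,200 = 173.9439 PSU

173.9 PSU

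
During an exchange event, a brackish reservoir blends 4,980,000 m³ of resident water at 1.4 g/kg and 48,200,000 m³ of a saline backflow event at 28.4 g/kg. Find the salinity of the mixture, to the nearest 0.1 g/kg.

By conservation of dissolved salt,
salt = 4,980,000×1.4 + 48,200,000×28.4 = 6,972,000 + 1,368,880,000 = 1,375,852,000
volume = 4,980,000 + 48,200,000 = 53,180,000 m³
S = 1,375,852,000 / 53,180,000 = 25.872 g/kg

25.9 g/kg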